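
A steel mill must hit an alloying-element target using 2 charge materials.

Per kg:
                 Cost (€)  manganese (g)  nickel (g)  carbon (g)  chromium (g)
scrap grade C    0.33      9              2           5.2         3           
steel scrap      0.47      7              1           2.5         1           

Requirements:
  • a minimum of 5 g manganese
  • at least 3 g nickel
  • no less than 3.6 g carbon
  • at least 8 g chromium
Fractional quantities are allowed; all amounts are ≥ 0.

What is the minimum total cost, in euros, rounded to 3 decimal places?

€0.880

Set it up as a linear program. Let x1 = kg of scrap grade C, x2 = kg of steel scrap.
Minimise 0.33x1 + 0.47x2 with:
  9x1 + 7x2 ≥ 5   (manganese)
  2x1 + 1x2 ≥ 3   (nickel)
  5.2x1 + 2.5x2 ≥ 3.6   (carbon)
  3x1 + 1x2 ≥ 8   (chromium)
  x1, x2 ≥ 0.
The cheapest feasible vertex uses only scrap grade C; steel scrap is not used. There the chromium constraint is tight.
So scrap grade C = 2.667 kg.
Total cost: 0.33·2.667 = 0.88011.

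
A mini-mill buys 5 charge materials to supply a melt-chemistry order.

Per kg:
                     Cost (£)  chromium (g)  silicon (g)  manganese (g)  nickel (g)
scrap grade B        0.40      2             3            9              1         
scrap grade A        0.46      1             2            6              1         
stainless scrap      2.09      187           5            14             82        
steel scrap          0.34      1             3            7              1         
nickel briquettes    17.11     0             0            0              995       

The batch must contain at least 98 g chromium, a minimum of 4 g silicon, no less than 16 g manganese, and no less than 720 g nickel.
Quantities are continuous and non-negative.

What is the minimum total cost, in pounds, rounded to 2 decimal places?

Set it up as a linear program. Let x1 = kg of scrap grade B, x2 = kg of scrap grade A, x3 = kg of stainless scrap, x4 = kg of steel scrap, x5 = kg of nickel briquettes.
min 0.4x1 + 0.46x2 + 2.09x3 + 0.34x4 + 17.11x5 subject to:
  2x1 + 1x2 + 187x3 + 1x4 ≥ 98   (chromium)
  3x1 + 2x2 + 5x3 + 3x4 ≥ 4   (silicon)
  9x1 + 6x2 + 14x3 + 7x4 ≥ 16   (manganese)
  1x1 + 1x2 + 82x3 + 1x4 + 995x5 ≥ 720   (nickel)
  x1, x2, x3, x4, x5 ≥ 0.
At the optimum only scrap grade B, stainless scrap, nickel briquettes are positive (scrap grade A, steel scrap = 0). There the chromium, manganese, nickel constraints are tight.
Optimal quantities: scrap grade B = 0.97885 kg, stainless scrap = 0.5136 kg, nickel briquettes = 0.68031 kg.
Cost = 0.4·0.97885 + 2.09·0.5136 + 17.11·0.68031 = 13.1051.

£13.11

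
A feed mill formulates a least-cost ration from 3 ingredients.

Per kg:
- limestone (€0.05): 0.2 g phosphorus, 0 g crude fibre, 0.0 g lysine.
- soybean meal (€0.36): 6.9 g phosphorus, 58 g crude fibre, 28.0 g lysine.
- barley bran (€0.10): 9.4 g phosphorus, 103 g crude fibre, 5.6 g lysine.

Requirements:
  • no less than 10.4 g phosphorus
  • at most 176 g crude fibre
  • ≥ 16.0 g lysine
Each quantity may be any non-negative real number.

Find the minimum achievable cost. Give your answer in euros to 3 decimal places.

Set it up as a linear program. Let x1 = kg of limestone, x2 = kg of soybean meal, x3 = kg of barley bran.
min 0.05x1 + 0.36x2 + 0.1x3 subject to:
  0.2x1 + 6.9x2 + 9.4x3 ≥ 10.4   (phosphorus)
  58x2 + 103x3 ≤ 176   (crude fibre)
  28x2 + 5.6x3 ≥ 16   (lysine)
  x1, x2, x3 ≥ 0.
At the optimum only soybean meal, barley bran are positive (limestone = 0). The phosphorus and lysine requirements are met with equality.
That vertex is x2 = 0.4104, x3 = 0.8051.
Hence cost = 0.36·0.4104 + 0.1·0.8051 = €0.22825.

€0.228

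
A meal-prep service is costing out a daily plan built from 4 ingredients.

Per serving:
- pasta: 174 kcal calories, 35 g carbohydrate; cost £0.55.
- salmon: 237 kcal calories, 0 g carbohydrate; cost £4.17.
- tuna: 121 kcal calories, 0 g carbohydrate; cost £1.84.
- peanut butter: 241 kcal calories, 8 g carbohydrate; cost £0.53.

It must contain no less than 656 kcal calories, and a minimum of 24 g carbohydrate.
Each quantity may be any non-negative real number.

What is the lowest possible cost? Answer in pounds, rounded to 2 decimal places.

Set it up as a linear program. Let x1 = servings of pasta, x2 = servings of salmon, x3 = servings of tuna, x4 = servings of peanut butter.
min 0.55x1 + 4.17x2 + 1.84x3 + 0.53x4 s.t.:
  174x1 + 237x2 + 121x3 + 241x4 ≥ 656   (calories)
  35x1 + 8x4 ≥ 24   (carbohydrate)
  x1, x2, x3, x4 ≥ 0.
At the optimum only pasta, peanut butter are positive (salmon, tuna = 0). The calories and carbohydrate requirements are met with equality.
Solving gives x1 = 0.0761, x4 = 2.667.
Hence cost = 0.55·0.0761 + 0.53·2.667 = £1.4554.

£1.46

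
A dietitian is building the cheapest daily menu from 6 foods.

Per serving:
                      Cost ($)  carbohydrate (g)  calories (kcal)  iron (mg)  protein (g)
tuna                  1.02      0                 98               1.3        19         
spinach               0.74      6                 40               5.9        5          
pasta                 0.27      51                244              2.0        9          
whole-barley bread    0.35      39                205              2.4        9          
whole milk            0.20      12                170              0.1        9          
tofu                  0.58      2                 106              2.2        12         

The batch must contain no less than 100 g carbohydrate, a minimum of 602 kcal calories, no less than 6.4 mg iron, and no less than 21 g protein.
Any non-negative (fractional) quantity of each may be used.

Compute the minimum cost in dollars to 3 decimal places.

Let x1 = servings of tuna, x2 = servings of spinach, x3 = servings of pasta, x4 = servings of whole-barley bread, x5 = servings of whole milk, x6 = servings of tofu.
Minimise 1.02x1 + 0.74x2 + 0.27x3 + 0.35x4 + 0.2x5 + 0.58x6 subject to:
  6x2 + 51x3 + 39x4 + 12x5 + 2x6 ≥ 100   (carbohydrate)
  98x1 + 40x2 + 244x3 + 205x4 + 170x5 + 106x6 ≥ 602   (calories)
  1.3x1 + 5.9x2 + 2x3 + 2.4x4 + 0.1x5 + 2.2x6 ≥ 6.4   (iron)
  19x1 + 5x2 + 9x3 + 9x4 + 9x5 + 12x6 ≥ 21   (protein)
  x1, x2, x3, x4, x5, x6 ≥ 0.
At the optimum only spinach, pasta are positive (tuna, whole-barley bread, whole milk, tofu = 0). The calories and iron requirements are met with equality.
That vertex is x2 = 0.263, x3 = 2.424.
Hence cost = 0.74·0.263 + 0.27·2.424 = $0.84910.

$0.849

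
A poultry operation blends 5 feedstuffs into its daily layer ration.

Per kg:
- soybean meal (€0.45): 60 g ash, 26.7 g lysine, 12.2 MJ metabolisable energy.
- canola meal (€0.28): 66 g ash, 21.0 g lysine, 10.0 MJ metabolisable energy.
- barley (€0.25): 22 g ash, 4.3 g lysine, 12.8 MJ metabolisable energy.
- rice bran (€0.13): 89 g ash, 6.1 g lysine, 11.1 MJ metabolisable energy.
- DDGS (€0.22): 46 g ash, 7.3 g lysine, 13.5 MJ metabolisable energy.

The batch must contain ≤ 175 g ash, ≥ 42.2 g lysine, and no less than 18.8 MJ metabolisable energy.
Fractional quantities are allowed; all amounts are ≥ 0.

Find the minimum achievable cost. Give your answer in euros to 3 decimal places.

Let x1 = kg of soybean meal, x2 = kg of canola meal, x3 = kg of barley, x4 = kg of rice bran, x5 = kg of DDGS.
Minimize 0.45x1 + 0.28x2 + 0.25x3 + 0.13x4 + 0.22x5 subject to:
  60x1 + 66x2 + 22x3 + 89x4 + 46x5 ≤ 175   (ash)
  26.7x1 + 21x2 + 4.3x3 + 6.1x4 + 7.3x5 ≥ 42.2   (lysine)
  12.2x1 + 10x2 + 12.8x3 + 11.1x4 + 13.5x5 ≥ 18.8   (metabolisable energy)
  x1, x2, x3, x4, x5 ≥ 0.
The minimum-cost mix takes nothing from soybean meal, barley, rice bran, DDGS — only canola meal. There the lysine constraint is tight.
Optimal quantities: canola meal = 2.01 kg.
Cost = 0.28·2.01 = 0.56280.

€0.563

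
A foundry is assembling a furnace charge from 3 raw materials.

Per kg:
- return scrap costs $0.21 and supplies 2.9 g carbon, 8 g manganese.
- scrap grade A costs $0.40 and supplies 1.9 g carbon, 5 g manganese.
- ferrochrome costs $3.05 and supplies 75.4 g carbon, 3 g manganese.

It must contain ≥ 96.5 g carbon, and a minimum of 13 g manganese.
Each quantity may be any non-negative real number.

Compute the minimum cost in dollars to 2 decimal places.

Set it up as a linear program. Let x1 = kg of return scrap, x2 = kg of scrap grade A, x3 = kg of ferrochrome.
Minimize 0.21x1 + 0.4x2 + 3.05x3 with:
  2.9x1 + 1.9x2 + 75.4x3 ≥ 96.5   (carbon)
  8x1 + 5x2 + 3x3 ≥ 13   (manganese)
  x1, x2, x3 ≥ 0.
The optimal basis is {return scrap, ferrochrome}; scrap grade A drops out. Binding constraints: carbon and manganese.
So return scrap = 1.162 kg, ferrochrome = 1.235 kg.
Objective = 0.21·1.162 + 3.05·1.235 = 4.0108.

$4.01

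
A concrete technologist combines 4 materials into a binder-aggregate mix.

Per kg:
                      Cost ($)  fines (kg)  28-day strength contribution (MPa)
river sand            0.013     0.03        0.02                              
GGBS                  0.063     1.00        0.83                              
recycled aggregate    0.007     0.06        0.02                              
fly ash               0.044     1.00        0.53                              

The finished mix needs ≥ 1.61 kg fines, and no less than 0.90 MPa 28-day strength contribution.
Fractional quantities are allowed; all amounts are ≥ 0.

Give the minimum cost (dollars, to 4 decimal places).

$0.0738

Let x1 = kg of river sand, x2 = kg of GGBS, x3 = kg of recycled aggregate, x4 = kg of fly ash.
Minimize 0.013x1 + 0.063x2 + 0.007x3 + 0.044x4 s.t.:
  0.03x1 + 1x2 + 0.06x3 + 1x4 ≥ 1.61   (fines)
  0.02x1 + 0.83x2 + 0.02x3 + 0.53x4 ≥ 0.9   (28-day strength contribution)
  x1, x2, x3, x4 ≥ 0.
The cheapest feasible vertex uses only GGBS, fly ash; river sand, recycled aggregate are not used. Binding constraints: fines and 28-day strength contribution.
Solving gives x2 = 0.1557, x4 = 1.454.
Total cost: 0.063·0.1557 + 0.044·1.454 = 0.073785.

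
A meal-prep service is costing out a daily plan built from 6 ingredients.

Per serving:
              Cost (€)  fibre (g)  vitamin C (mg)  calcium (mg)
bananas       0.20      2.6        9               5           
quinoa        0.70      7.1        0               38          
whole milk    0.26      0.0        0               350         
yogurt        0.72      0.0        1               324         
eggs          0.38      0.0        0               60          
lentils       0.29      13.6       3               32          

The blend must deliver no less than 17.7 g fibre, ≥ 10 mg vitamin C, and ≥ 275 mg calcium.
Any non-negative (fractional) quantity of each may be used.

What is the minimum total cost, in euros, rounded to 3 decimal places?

€0.656

This is a linear program. Let x1 = servings of bananas, x2 = servings of quinoa, x3 = servings of whole milk, x4 = servings of yogurt, x5 = servings of eggs, x6 = servings of lentils.
min 0.2x1 + 0.7x2 + 0.26x3 + 0.72x4 + 0.38x5 + 0.29x6 s.t.:
  2.6x1 + 7.1x2 + 13.6x6 ≥ 17.7   (fibre)
  9x1 + 1x4 + 3x6 ≥ 10   (vitamin C)
  5x1 + 38x2 + 350x3 + 324x4 + 60x5 + 32x6 ≥ 275   (calcium)
  x1, x2, x3, x4, x5, x6 ≥ 0.
At the optimum only bananas, whole milk, lentils are positive (quinoa, yogurt, eggs = 0). The fibre, vitamin C, calcium requirements are met with equality.
Optimal quantities: bananas = 0.7234 servings, whole milk = 0.669 servings, lentils = 1.163 servings.
Hence cost = 0.2·0.7234 + 0.26·0.669 + 0.29·1.163 = €0.65589.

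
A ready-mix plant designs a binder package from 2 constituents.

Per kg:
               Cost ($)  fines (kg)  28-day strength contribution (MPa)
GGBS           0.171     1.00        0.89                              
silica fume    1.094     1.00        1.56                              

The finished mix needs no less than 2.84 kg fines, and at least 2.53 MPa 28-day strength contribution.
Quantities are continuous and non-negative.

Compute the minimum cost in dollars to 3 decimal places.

Let x1 = kg of GGBS, x2 = kg of silica fume.
Minimize 0.171x1 + 1.094x2 s.t.:
  1x1 + 1x2 ≥ 2.84   (fines)
  0.89x1 + 1.56x2 ≥ 2.53   (28-day strength contribution)
  x1, x2 ≥ 0.
At the optimum only GGBS is positive (silica fume = 0). Binding constraint: 28-day strength contribution.
That vertex is x1 = 2.843.
Hence cost = 0.171·2.843 = $0.48615.

$0.486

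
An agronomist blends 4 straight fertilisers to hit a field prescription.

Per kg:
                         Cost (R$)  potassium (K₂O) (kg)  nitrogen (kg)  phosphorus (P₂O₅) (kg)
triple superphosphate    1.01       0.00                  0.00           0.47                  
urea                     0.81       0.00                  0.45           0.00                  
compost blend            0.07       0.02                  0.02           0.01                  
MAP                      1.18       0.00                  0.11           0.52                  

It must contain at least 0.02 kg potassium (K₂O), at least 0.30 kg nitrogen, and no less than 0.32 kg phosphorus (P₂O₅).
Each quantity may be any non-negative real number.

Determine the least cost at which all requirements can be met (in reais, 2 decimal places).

R$1.16

Let x1 = kg of triple superphosphate, x2 = kg of urea, x3 = kg of compost blend, x4 = kg of MAP.
min 1.01x1 + 0.81x2 + 0.07x3 + 1.18x4 s.t.:
  0.02x3 ≥ 0.02   (potassium (K₂O))
  0.45x2 + 0.02x3 + 0.11x4 ≥ 0.3   (nitrogen)
  0.47x1 + 0.01x3 + 0.52x4 ≥ 0.32   (phosphorus (P₂O₅))
  x1, x2, x3, x4 ≥ 0.
The cheapest feasible vertex uses only urea, compost blend, MAP; triple superphosphate is not used. There the potassium (K₂O), nitrogen, phosphorus (P₂O₅) constraints are tight.
That vertex is x2 = 0.4765, x3 = 1, x4 = 0.5962.
Total cost: 0.81·0.4765 + 0.07·1 + 1.18·0.5962 = 1.1595.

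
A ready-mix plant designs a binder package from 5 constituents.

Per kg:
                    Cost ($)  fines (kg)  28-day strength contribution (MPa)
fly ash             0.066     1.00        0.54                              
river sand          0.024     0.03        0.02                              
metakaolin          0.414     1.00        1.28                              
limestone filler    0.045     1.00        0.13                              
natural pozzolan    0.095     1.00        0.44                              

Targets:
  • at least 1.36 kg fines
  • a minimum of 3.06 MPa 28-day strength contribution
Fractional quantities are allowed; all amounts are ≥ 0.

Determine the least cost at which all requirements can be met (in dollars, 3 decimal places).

$0.374

Let x1 = kg of fly ash, x2 = kg of river sand, x3 = kg of metakaolin, x4 = kg of limestone filler, x5 = kg of natural pozzolan.
Minimize 0.066x1 + 0.024x2 + 0.414x3 + 0.045x4 + 0.095x5 s.t.:
  1x1 + 0.03x2 + 1x3 + 1x4 + 1x5 ≥ 1.36   (fines)
  0.54x1 + 0.02x2 + 1.28x3 + 0.13x4 + 0.44x5 ≥ 3.06   (28-day strength contribution)
  x1, x2, x3, x4, x5 ≥ 0.
The minimum-cost mix takes nothing from river sand, metakaolin, limestone filler, natural pozzolan — only fly ash. Binding constraint: 28-day strength contribution.
Optimal quantities: fly ash = 5.667 kg.
Hence cost = 0.066·5.667 = $0.37402.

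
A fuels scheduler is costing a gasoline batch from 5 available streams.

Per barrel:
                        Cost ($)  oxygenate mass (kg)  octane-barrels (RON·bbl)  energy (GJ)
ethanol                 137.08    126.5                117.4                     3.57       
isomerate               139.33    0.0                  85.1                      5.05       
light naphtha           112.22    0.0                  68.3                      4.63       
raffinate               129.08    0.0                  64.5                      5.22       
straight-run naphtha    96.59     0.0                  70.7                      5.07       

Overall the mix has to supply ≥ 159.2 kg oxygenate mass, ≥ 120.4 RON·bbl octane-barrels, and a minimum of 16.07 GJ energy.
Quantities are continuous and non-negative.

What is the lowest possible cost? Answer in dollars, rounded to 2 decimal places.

Treat it as an LP. Let x1 = barrels of ethanol, x2 = barrels of isomerate, x3 = barrels of light naphtha, x4 = barrels of raffinate, x5 = barrels of straight-run naphtha.
Minimize 137.08x1 + 139.33x2 + 112.22x3 + 129.08x4 + 96.59x5 s.t.:
  126.5x1 ≥ 159.2   (oxygenate mass)
  117.4x1 + 85.1x2 + 68.3x3 + 64.5x4 + 70.7x5 ≥ 120.4   (octane-barrels)
  3.57x1 + 5.05x2 + 4.63x3 + 5.22x4 + 5.07x5 ≥ 16.07   (energy)
  x1, x2, x3, x4, x5 ≥ 0.
At the optimum only ethanol, straight-run naphtha are positive (isomerate, light naphtha, raffinate = 0). There the oxygenate mass and energy constraints are tight.
Optimal quantities: ethanol = 1.2585 barrels, straight-run naphtha = 2.28346 barrels.
Total cost: 137.08·1.2585 + 96.59·2.28346 = 393.0746.

$393.07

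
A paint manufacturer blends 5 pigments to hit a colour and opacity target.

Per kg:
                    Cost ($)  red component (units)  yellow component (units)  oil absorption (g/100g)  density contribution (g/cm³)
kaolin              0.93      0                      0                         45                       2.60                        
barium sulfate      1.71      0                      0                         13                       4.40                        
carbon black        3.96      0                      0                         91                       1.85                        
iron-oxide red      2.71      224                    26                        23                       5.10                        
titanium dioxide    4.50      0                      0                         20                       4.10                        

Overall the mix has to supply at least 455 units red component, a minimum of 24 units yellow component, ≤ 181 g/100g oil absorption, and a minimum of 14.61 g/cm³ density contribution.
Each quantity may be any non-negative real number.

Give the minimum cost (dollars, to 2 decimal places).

$7.03

Set it up as a linear program. Let x1 = kg of kaolin, x2 = kg of barium sulfate, x3 = kg of carbon black, x4 = kg of iron-oxide red, x5 = kg of titanium dioxide.
Minimize 0.93x1 + 1.71x2 + 3.96x3 + 2.71x4 + 4.5x5 subject to:
  224x4 ≥ 455   (red component)
  26x4 ≥ 24   (yellow component)
  45x1 + 13x2 + 91x3 + 23x4 + 20x5 ≤ 181   (oil absorption)
  2.6x1 + 4.4x2 + 1.85x3 + 5.1x4 + 4.1x5 ≥ 14.61   (density contribution)
  x1, x2, x3, x4, x5 ≥ 0.
The cheapest feasible vertex uses only kaolin, iron-oxide red; barium sulfate, carbon black, titanium dioxide are not used. Binding constraints: red component and density contribution.
Solving gives x1 = 1.6349, x4 = 2.0312.
Hence cost = 0.93·1.6349 + 2.71·2.0312 = $7.02501.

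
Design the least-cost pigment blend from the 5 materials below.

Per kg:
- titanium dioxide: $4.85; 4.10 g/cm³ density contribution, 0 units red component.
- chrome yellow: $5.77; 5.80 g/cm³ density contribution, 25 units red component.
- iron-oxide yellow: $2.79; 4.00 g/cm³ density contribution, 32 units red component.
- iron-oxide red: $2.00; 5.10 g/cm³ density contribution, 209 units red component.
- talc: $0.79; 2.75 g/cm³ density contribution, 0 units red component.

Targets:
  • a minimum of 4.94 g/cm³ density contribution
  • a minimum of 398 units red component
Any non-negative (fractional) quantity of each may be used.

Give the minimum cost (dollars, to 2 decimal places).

$3.81

Let x1 = kg of titanium dioxide, x2 = kg of chrome yellow, x3 = kg of iron-oxide yellow, x4 = kg of iron-oxide red, x5 = kg of talc.
min 4.85x1 + 5.77x2 + 2.79x3 + 2x4 + 0.79x5 subject to:
  4.1x1 + 5.8x2 + 4x3 + 5.1x4 + 2.75x5 ≥ 4.94   (density contribution)
  25x2 + 32x3 + 209x4 ≥ 398   (red component)
  x1, x2, x3, x4, x5 ≥ 0.
At the optimum only iron-oxide red is positive (titanium dioxide, chrome yellow, iron-oxide yellow, talc = 0). There the red component constraint is tight.
Solving gives x4 = 1.904.
Total cost: 2·1.904 = 3.8080.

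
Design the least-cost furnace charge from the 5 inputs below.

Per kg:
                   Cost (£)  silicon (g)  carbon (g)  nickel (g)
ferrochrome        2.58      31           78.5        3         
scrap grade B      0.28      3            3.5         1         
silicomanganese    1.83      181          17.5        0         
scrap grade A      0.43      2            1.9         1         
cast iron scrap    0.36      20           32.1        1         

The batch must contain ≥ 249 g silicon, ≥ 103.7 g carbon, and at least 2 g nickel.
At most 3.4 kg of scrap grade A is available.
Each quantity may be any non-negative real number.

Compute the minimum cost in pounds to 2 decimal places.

This is a linear program. Let x1 = kg of ferrochrome, x2 = kg of scrap grade B, x3 = kg of silicomanganese, x4 = kg of scrap grade A, x5 = kg of cast iron scrap.
min 2.58x1 + 0.28x2 + 1.83x3 + 0.43x4 + 0.36x5 subject to:
  31x1 + 3x2 + 181x3 + 2x4 + 20x5 ≥ 249   (silicon)
  78.5x1 + 3.5x2 + 17.5x3 + 1.9x4 + 32.1x5 ≥ 103.7   (carbon)
  3x1 + 1x2 + 1x4 + 1x5 ≥ 2   (nickel)
  x4 ≤ 3.4
  x1, x2, x3, x4, x5 ≥ 0.
The cheapest feasible vertex uses only silicomanganese, cast iron scrap; ferrochrome, scrap grade B, scrap grade A are not used. Binding constraints: silicon and carbon.
Solving gives x3 = 1.084, x5 = 2.64.
Cost = 1.83·1.084 + 0.36·2.64 = 2.9341.

£2.93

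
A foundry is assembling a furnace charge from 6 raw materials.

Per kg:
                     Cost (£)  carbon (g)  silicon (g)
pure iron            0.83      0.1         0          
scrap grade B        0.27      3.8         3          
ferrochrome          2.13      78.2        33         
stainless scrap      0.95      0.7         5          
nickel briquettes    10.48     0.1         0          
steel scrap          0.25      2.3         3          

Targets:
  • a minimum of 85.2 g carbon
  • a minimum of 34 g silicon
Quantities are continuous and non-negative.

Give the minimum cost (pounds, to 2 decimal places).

Let x1 = kg of pure iron, x2 = kg of scrap grade B, x3 = kg of ferrochrome, x4 = kg of stainless scrap, x5 = kg of nickel briquettes, x6 = kg of steel scrap.
min 0.83x1 + 0.27x2 + 2.13x3 + 0.95x4 + 10.48x5 + 0.25x6 subject to:
  0.1x1 + 3.8x2 + 78.2x3 + 0.7x4 + 0.1x5 + 2.3x6 ≥ 85.2   (carbon)
  3x2 + 33x3 + 5x4 + 3x6 ≥ 34   (silicon)
  x1, x2, x3, x4, x5, x6 ≥ 0.
The minimum-cost mix takes nothing from pure iron, scrap grade B, stainless scrap, nickel briquettes, steel scrap — only ferrochrome. There the carbon constraint is tight.
Optimal quantities: ferrochrome = 1.09 kg.
Hence cost = 2.13·1.09 = £2.3217.

£2.32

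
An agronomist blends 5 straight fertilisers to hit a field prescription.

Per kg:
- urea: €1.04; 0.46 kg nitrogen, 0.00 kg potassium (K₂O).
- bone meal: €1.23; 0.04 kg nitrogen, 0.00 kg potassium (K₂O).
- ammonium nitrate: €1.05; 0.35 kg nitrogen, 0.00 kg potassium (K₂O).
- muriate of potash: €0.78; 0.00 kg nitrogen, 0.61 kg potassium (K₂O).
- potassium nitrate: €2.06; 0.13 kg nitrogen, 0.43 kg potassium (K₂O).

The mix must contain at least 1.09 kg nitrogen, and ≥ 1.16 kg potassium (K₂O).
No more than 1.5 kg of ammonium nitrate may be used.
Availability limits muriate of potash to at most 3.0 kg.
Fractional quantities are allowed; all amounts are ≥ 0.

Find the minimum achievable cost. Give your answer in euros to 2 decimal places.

Treat it as an LP. Let x1 = kg of urea, x2 = kg of bone meal, x3 = kg of ammonium nitrate, x4 = kg of muriate of potash, x5 = kg of potassium nitrate.
min 1.04x1 + 1.23x2 + 1.05x3 + 0.78x4 + 2.06x5 with:
  0.46x1 + 0.04x2 + 0.35x3 + 0.13x5 ≥ 1.09   (nitrogen)
  0.61x4 + 0.43x5 ≥ 1.16   (potassium (K₂O))
  x3 ≤ 1.5
  x4 ≤ 3
  x1, x2, x3, x4, x5 ≥ 0.
The cheapest feasible vertex uses only urea, muriate of potash; bone meal, ammonium nitrate, potassium nitrate are not used. Binding constraints: nitrogen and potassium (K₂O).
That vertex is x1 = 2.37, x4 = 1.902.
Cost = 1.04·2.37 + 0.78·1.902 = 3.9484.

€3.95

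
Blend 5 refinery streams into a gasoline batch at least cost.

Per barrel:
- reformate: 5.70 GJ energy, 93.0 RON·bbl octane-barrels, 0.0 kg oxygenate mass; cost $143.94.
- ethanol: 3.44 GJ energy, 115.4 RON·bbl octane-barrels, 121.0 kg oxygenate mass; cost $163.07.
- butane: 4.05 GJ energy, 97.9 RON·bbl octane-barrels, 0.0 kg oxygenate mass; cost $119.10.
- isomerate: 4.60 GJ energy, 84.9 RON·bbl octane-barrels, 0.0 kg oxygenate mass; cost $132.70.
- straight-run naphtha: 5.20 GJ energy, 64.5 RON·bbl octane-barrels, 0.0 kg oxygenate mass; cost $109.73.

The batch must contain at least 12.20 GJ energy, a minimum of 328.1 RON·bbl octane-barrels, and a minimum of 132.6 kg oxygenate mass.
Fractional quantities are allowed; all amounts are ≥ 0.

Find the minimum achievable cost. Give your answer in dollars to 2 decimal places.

Let x1 = barrels of reformate, x2 = barrels of ethanol, x3 = barrels of butane, x4 = barrels of isomerate, x5 = barrels of straight-run naphtha.
Minimise 143.94x1 + 163.07x2 + 119.1x3 + 132.7x4 + 109.73x5 s.t.:
  5.7x1 + 3.44x2 + 4.05x3 + 4.6x4 + 5.2x5 ≥ 12.2   (energy)
  93x1 + 115.4x2 + 97.9x3 + 84.9x4 + 64.5x5 ≥ 328.1   (octane-barrels)
  121x2 ≥ 132.6   (oxygenate mass)
  x1, x2, x3, x4, x5 ≥ 0.
The cheapest feasible vertex uses only ethanol, butane, straight-run naphtha; reformate, isomerate are not used. The energy, octane-barrels, oxygenate mass requirements are met with equality.
So ethanol = 1.0959 barrels, butane = 2.0365 barrels, straight-run naphtha = 0.035056 barrels.
Total cost: 163.07·1.0959 + 119.1·2.0365 + 109.73·0.035056 = 425.1023.

$425.10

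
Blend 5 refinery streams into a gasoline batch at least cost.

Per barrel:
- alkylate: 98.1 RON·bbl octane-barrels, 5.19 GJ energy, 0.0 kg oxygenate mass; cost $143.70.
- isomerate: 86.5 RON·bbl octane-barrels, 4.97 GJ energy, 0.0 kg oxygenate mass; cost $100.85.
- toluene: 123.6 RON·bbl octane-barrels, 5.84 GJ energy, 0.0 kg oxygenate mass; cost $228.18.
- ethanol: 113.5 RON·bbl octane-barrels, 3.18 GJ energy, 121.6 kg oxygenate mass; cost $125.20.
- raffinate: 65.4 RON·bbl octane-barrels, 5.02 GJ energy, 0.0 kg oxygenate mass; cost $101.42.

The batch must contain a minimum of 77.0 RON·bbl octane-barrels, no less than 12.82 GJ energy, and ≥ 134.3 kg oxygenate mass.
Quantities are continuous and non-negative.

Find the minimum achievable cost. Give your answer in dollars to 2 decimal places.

$326.32

Treat it as an LP. Let x1 = barrels of alkylate, x2 = barrels of isomerate, x3 = barrels of toluene, x4 = barrels of ethanol, x5 = barrels of raffinate.
Minimise 143.7x1 + 100.85x2 + 228.18x3 + 125.2x4 + 101.42x5 s.t.:
  98.1x1 + 86.5x2 + 123.6x3 + 113.5x4 + 65.4x5 ≥ 77   (octane-barrels)
  5.19x1 + 4.97x2 + 5.84x3 + 3.18x4 + 5.02x5 ≥ 12.82   (energy)
  121.6x4 ≥ 134.3   (oxygenate mass)
  x1, x2, x3, x4, x5 ≥ 0.
At the optimum only ethanol, raffinate are positive (alkylate, isomerate, toluene = 0). The energy and oxygenate mass requirements are met with equality.
Solving gives x4 = 1.1044, x5 = 1.8542.
Total cost: 125.2·1.1044 + 101.42·1.8542 = 326.3238.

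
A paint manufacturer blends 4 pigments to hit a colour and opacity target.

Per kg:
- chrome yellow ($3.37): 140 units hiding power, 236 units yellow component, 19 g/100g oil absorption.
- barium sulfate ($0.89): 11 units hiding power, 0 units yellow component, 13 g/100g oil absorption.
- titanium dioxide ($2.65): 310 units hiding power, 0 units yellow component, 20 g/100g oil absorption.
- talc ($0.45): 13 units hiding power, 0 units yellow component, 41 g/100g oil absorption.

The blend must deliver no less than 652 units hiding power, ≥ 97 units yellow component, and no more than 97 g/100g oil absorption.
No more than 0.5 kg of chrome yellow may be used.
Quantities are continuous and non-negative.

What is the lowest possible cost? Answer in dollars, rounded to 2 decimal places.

Let x1 = kg of chrome yellow, x2 = kg of barium sulfate, x3 = kg of titanium dioxide, x4 = kg of talc.
min 3.37x1 + 0.89x2 + 2.65x3 + 0.45x4 subject to:
  140x1 + 11x2 + 310x3 + 13x4 ≥ 652   (hiding power)
  236x1 ≥ 97   (yellow component)
  19x1 + 13x2 + 20x3 + 41x4 ≤ 97   (oil absorption)
  x1 ≤ 0.5
  x1, x2, x3, x4 ≥ 0.
The cheapest feasible vertex uses only chrome yellow, titanium dioxide; barium sulfate, talc are not used. The hiding power and yellow component requirements are met with equality.
So chrome yellow = 0.411 kg, titanium dioxide = 1.918 kg.
Total cost: 3.37·0.411 + 2.65·1.918 = 6.4678.

$6.47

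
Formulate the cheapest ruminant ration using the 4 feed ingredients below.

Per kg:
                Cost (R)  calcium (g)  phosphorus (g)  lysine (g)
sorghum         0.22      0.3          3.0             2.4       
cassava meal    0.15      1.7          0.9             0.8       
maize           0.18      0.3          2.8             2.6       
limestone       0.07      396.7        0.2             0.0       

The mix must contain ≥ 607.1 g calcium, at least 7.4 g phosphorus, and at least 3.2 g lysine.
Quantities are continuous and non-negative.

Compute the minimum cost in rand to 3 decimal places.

This is a linear program. Let x1 = kg of sorghum, x2 = kg of cassava meal, x3 = kg of maize, x4 = kg of limestone.
Minimize 0.22x1 + 0.15x2 + 0.18x3 + 0.07x4 s.t.:
  0.3x1 + 1.7x2 + 0.3x3 + 396.7x4 ≥ 607.1   (calcium)
  3x1 + 0.9x2 + 2.8x3 + 0.2x4 ≥ 7.4   (phosphorus)
  2.4x1 + 0.8x2 + 2.6x3 ≥ 3.2   (lysine)
  x1, x2, x3, x4 ≥ 0.
The optimal basis is {maize, limestone}; sorghum, cassava meal drop out. The calcium and phosphorus requirements are met with equality.
So maize = 2.534 kg, limestone = 1.528 kg.
Total cost: 0.18·2.534 + 0.07·1.528 = 0.56308.

R0.563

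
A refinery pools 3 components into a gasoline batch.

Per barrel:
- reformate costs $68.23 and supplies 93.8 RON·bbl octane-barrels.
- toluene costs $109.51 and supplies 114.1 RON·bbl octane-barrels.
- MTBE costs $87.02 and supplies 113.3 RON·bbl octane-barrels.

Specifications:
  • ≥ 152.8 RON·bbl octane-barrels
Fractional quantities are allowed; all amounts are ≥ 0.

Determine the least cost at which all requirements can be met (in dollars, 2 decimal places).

$111.15

Let x1 = barrels of reformate, x2 = barrels of toluene, x3 = barrels of MTBE.
min 68.23x1 + 109.51x2 + 87.02x3 s.t.:
  93.8x1 + 114.1x2 + 113.3x3 ≥ 152.8   (octane-barrels)
  x1, x2, x3 ≥ 0.
The minimum-cost mix takes nothing from toluene, MTBE — only reformate. The octane-barrels requirement is met with equality.
Solving gives x1 = 1.629.
Total cost: 68.23·1.629 = 111.1467.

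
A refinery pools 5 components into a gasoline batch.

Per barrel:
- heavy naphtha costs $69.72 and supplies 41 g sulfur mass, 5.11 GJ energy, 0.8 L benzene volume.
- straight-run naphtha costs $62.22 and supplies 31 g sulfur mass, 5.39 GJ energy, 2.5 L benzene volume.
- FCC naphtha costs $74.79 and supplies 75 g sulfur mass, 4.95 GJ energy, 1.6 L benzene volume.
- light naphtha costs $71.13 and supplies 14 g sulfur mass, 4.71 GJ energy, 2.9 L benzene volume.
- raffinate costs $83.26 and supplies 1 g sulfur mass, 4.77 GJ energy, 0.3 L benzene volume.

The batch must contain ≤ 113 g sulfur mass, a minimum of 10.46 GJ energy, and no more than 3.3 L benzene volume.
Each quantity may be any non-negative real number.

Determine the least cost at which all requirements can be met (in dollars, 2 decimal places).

$131.35

This is a linear program. Let x1 = barrels of heavy naphtha, x2 = barrels of straight-run naphtha, x3 = barrels of FCC naphtha, x4 = barrels of light naphtha, x5 = barrels of raffinate.
min 69.72x1 + 62.22x2 + 74.79x3 + 71.13x4 + 83.26x5 subject to:
  41x1 + 31x2 + 75x3 + 14x4 + 1x5 ≤ 113   (sulfur mass)
  5.11x1 + 5.39x2 + 4.95x3 + 4.71x4 + 4.77x5 ≥ 10.46   (energy)
  0.8x1 + 2.5x2 + 1.6x3 + 2.9x4 + 0.3x5 ≤ 3.3   (benzene volume)
  x1, x2, x3, x4, x5 ≥ 0.
The minimum-cost mix takes nothing from FCC naphtha, light naphtha, raffinate — only heavy naphtha, straight-run naphtha. There the energy and benzene volume constraints are tight.
So heavy naphtha = 0.98818 barrels, straight-run naphtha = 1.0038 barrels.
Hence cost = 69.72·0.98818 + 62.22·1.0038 = $131.3523.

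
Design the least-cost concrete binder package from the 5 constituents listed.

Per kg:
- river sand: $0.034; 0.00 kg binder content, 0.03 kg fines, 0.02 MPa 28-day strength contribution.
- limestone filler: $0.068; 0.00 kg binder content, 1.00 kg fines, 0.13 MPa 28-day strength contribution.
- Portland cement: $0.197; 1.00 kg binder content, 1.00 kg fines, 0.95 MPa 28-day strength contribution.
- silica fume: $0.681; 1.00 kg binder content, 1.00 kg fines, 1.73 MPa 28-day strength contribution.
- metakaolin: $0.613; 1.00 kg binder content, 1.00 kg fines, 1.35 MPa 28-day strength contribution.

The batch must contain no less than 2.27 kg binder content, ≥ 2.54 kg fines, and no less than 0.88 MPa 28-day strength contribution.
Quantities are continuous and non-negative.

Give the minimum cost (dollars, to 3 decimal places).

$0.466

Let x1 = kg of river sand, x2 = kg of limestone filler, x3 = kg of Portland cement, x4 = kg of silica fume, x5 = kg of metakaolin.
Minimize 0.034x1 + 0.068x2 + 0.197x3 + 0.681x4 + 0.613x5 with:
  1x3 + 1x4 + 1x5 ≥ 2.27   (binder content)
  0.03x1 + 1x2 + 1x3 + 1x4 + 1x5 ≥ 2.54   (fines)
  0.02x1 + 0.13x2 + 0.95x3 + 1.73x4 + 1.35x5 ≥ 0.88   (28-day strength contribution)
  x1, x2, x3, x4, x5 ≥ 0.
The minimum-cost mix takes nothing from river sand, silica fume, metakaolin — only limestone filler, Portland cement. There the binder content and fines constraints are tight.
Optimal quantities: limestone filler = 0.27 kg, Portland cement = 2.27 kg.
Objective = 0.068·0.27 + 0.197·2.27 = 0.46555.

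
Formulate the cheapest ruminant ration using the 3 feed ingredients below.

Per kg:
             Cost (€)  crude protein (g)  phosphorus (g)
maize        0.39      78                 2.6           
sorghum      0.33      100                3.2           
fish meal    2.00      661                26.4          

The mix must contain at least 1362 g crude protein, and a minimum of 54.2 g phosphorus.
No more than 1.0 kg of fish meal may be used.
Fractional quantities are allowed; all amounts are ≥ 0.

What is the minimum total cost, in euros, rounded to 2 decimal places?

€4.87

Let x1 = kg of maize, x2 = kg of sorghum, x3 = kg of fish meal.
Minimise 0.39x1 + 0.33x2 + 2x3 with:
  78x1 + 100x2 + 661x3 ≥ 1362   (crude protein)
  2.6x1 + 3.2x2 + 26.4x3 ≥ 54.2   (phosphorus)
  x3 ≤ 1
  x1, x2, x3 ≥ 0.
The minimum-cost mix takes nothing from maize — only sorghum, fish meal. The phosphorus and the fish meal cap requirements are met with equality.
That vertex is x2 = 8.688, x3 = 1.
Objective = 0.33·8.688 + 2·1 = 4.8670.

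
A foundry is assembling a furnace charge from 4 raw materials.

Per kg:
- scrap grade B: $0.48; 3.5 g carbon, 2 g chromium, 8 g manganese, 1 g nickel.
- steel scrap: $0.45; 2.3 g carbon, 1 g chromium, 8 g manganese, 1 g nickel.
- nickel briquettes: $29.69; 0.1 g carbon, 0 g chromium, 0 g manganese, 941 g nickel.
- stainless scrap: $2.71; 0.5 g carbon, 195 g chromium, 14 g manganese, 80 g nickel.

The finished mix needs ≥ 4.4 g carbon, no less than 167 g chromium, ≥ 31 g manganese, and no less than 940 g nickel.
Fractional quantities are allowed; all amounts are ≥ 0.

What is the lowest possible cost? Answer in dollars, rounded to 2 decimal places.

Let x1 = kg of scrap grade B, x2 = kg of steel scrap, x3 = kg of nickel briquettes, x4 = kg of stainless scrap.
Minimize 0.48x1 + 0.45x2 + 29.69x3 + 2.71x4 subject to:
  3.5x1 + 2.3x2 + 0.1x3 + 0.5x4 ≥ 4.4   (carbon)
  2x1 + 1x2 + 195x4 ≥ 167   (chromium)
  8x1 + 8x2 + 14x4 ≥ 31   (manganese)
  1x1 + 1x2 + 941x3 + 80x4 ≥ 940   (nickel)
  x1, x2, x3, x4 ≥ 0.
The minimum-cost mix takes nothing from steel scrap — only scrap grade B, nickel briquettes, stainless scrap. Binding constraints: carbon, manganese, nickel.
Optimal quantities: scrap grade B = 0.9977 kg, nickel briquettes = 0.8581 kg, stainless scrap = 1.644 kg.
Hence cost = 0.48·0.9977 + 29.69·0.8581 + 2.71·1.644 = $30.4111.

$30.41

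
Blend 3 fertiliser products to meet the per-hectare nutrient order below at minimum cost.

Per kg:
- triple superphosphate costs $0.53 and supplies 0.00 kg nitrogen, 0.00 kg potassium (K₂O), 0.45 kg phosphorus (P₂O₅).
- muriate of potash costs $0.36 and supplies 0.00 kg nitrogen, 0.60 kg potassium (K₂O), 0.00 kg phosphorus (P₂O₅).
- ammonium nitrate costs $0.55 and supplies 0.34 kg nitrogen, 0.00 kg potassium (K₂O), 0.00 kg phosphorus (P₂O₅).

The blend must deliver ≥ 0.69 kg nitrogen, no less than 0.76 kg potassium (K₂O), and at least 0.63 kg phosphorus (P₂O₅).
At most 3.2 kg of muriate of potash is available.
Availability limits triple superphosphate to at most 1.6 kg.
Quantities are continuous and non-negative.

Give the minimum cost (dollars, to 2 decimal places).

$2.31

This is a linear program. Let x1 = kg of triple superphosphate, x2 = kg of muriate of potash, x3 = kg of ammonium nitrate.
Minimise 0.53x1 + 0.36x2 + 0.55x3 s.t.:
  0.34x3 ≥ 0.69   (nitrogen)
  0.6x2 ≥ 0.76   (potassium (K₂O))
  0.45x1 ≥ 0.63   (phosphorus (P₂O₅))
  x2 ≤ 3.2
  x1 ≤ 1.6
  x1, x2, x3 ≥ 0.
All 3 inputs are positive at the optimum. Binding constraints: nitrogen, potassium (K₂O), phosphorus (P₂O₅).
That vertex is x1 = 1.4, x2 = 1.267, x3 = 2.029.
Cost = 0.53·1.4 + 0.36·1.267 + 0.55·2.029 = 2.3141.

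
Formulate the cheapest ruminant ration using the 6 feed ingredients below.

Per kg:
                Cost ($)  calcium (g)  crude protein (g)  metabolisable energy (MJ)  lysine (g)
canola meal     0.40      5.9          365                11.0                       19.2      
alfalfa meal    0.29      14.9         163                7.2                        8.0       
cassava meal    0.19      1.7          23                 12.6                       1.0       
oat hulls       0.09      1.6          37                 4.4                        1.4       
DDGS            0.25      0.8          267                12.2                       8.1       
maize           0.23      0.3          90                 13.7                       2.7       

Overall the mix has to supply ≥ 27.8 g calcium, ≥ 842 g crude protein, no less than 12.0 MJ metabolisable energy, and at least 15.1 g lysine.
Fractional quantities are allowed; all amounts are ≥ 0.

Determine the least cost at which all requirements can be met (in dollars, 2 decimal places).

$1.03

Let x1 = kg of canola meal, x2 = kg of alfalfa meal, x3 = kg of cassava meal, x4 = kg of oat hulls, x5 = kg of DDGS, x6 = kg of maize.
min 0.4x1 + 0.29x2 + 0.19x3 + 0.09x4 + 0.25x5 + 0.23x6 with:
  5.9x1 + 14.9x2 + 1.7x3 + 1.6x4 + 0.8x5 + 0.3x6 ≥ 27.8   (calcium)
  365x1 + 163x2 + 23x3 + 37x4 + 267x5 + 90x6 ≥ 842   (crude protein)
  11x1 + 7.2x2 + 12.6x3 + 4.4x4 + 12.2x5 + 13.7x6 ≥ 12   (metabolisable energy)
  19.2x1 + 8x2 + 1x3 + 1.4x4 + 8.1x5 + 2.7x6 ≥ 15.1   (lysine)
  x1, x2, x3, x4, x5, x6 ≥ 0.
The cheapest feasible vertex uses only alfalfa meal, DDGS; canola meal, cassava meal, oat hulls, maize are not used. The calcium and crude protein requirements are met with equality.
Optimal quantities: alfalfa meal = 1.754 kg, DDGS = 2.083 kg.
Total cost: 0.29·1.754 + 0.25·2.083 = 1.0294.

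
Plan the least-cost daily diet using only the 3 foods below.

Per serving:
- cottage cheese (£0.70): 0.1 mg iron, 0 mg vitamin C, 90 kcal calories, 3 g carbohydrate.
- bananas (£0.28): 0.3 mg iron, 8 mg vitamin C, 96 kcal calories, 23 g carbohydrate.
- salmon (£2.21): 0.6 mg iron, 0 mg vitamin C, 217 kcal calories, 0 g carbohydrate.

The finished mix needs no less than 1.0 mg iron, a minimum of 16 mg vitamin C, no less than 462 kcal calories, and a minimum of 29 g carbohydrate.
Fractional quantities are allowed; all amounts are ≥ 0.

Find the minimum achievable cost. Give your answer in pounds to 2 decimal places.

Let x1 = servings of cottage cheese, x2 = servings of bananas, x3 = servings of salmon.
min 0.7x1 + 0.28x2 + 2.21x3 with:
  0.1x1 + 0.3x2 + 0.6x3 ≥ 1   (iron)
  8x2 ≥ 16   (vitamin C)
  90x1 + 96x2 + 217x3 ≥ 462   (calories)
  3x1 + 23x2 ≥ 29   (carbohydrate)
  x1, x2, x3 ≥ 0.
The minimum-cost mix takes nothing from cottage cheese, salmon — only bananas. Binding constraint: calories.
So bananas = 4.812 servings.
Total cost: 0.28·4.812 = 1.3474.

£1.35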